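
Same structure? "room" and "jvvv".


Pattern of "room": [0, 1, 1, 2]
Pattern of "jvvv": [0, 1, 1, 1]
Patterns do not match
Same pattern = No


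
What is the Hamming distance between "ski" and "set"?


Comparing character by character (same length = 3):
  Pos 0: 's' vs 's' =
  Pos 1: 'k' vs 'e' !=
  Pos 2: 'i' vs 't' !=
Hamming distance = 2


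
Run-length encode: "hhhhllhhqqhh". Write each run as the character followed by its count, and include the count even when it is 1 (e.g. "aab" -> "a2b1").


String: "hhhhllhhqqhh"
Scanning for consecutive runs:
  'h' x 4
  'l' x 2
  'h' x 2
  'q' x 2
  'h' x 2
RLE = "h4l2h2q2h2"


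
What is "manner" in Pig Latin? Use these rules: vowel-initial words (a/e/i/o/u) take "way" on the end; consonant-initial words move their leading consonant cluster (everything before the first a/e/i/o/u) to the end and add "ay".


Word: "manner"
Starts with consonant(s) → move to end, add 'ay'
Consonant cluster: "m"
Pig Latin = "annermay"


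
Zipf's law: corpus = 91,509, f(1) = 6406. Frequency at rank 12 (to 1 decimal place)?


Zipf's law: f(r) = f(1) / r
f(1) = 6406
f(12) = 6406 / 12
= 533.8 occurrences


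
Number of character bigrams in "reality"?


Word: "reality" (length 7)
Number of 2-grams = length - 2 + 1 = 7 - 2 + 1
= 6


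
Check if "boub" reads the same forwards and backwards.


Word: "boub"
Reversed: "buob"
Forward == Backward? boub != buob
Palindrome = No


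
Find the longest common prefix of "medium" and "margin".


Word 1: "medium"
Word 2: "margin"
Comparing from start:
  Pos 0: 'm' == 'm'
  Pos 1: 'e' != 'a' (stop)
LCP = "m" (length 1)


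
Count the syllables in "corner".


Word: "corner"
Syllable breakdown: cor-ner
Counting: 2 parts
= 2 syllables


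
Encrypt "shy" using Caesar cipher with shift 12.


Word: "shy"
Shift: 12
Each letter → (letter + shift) mod 26:
  's' (18) + 12 = 4 → 'e'
  'h' (7) + 12 = 19 → 't'
  'y' (24) + 12 = 10 → 'k'
Result = "etk"


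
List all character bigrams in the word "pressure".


Word: "pressure" (length 8)
Number of bigrams = 8 - 2 + 1 = 7
  Position 0: "pr"
  Position 1: "re"
  Position 2: "es"
  Position 3: "ss"
  Position 4: "su"
  Position 5: "ur"
  Position 6: "re"
Bigrams = "pr", "re", "es", "ss", "su", "ur", "re"


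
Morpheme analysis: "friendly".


Word: "friendly"
Morphemes: friend / -ly
Each morpheme carries meaning
= 2 morphemes


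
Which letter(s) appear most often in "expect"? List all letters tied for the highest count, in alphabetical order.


Word: "expect"
Letter counts:
  'c': 1
  'e': 2
  'p': 1
  't': 1
  'x': 1
Maximum count = 2
Most frequent = 'e' (2 times each)


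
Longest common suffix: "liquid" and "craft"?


Word 1: "liquid"
Word 2: "craft"
Comparing from end:
  Pos -1: 'd' != 't' (stop)
LCS = "" (length 0)


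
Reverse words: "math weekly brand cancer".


Original: "math weekly brand cancer"
Words (1..n): math | weekly | brand | cancer
Reversed (n..1): cancer | brand | weekly | math
Result = "cancer brand weekly math"


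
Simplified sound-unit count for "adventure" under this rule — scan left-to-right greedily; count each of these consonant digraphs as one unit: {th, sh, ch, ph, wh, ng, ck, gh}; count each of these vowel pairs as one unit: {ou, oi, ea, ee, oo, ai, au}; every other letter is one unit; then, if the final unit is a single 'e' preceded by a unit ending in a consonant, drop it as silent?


Word: "adventure" (9 letters)
Left-to-right scan:
  (1) 'a' (letter)
  (2) 'd' (letter)
  (3) 'v' (letter)
  (4) 'e' (letter)
  (5) 'n' (letter)
  (6) 't' (letter)
  (7) 'u' (letter)
  (8) 'r' (letter)
  (9) 'e' (letter)
Units from scan: 9
Final unit is 'e' after a consonant -> drop as silent (-1)
Sound units = 8 units


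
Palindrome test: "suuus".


Word: "suuus"
Reversed: "suuus"
Forward == Backward? suuus == suuus
Palindrome = Yes


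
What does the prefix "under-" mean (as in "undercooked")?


Prefix: under-
Example: undercooked (under- + cooked)
Meaning = insufficient


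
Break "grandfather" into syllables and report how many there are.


Word: "grandfather"
Syllable breakdown: grand / fa / ther
Counting: 3 parts
= 3 syllables


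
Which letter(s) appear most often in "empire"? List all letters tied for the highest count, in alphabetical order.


Word: "empire"
Letter counts:
  'e': 2
  'i': 1
  'm': 1
  'p': 1
  'r': 1
Maximum count = 2
Most frequent = 'e' (2 times each)


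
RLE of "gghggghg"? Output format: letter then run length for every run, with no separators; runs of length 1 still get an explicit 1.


String: "gghggghg"
Scanning for consecutive runs:
  'g' x 2
  'h' x 1
  'g' x 3
  'h' x 1
  'g' x 1
RLE = "g2h1g3h1g1"


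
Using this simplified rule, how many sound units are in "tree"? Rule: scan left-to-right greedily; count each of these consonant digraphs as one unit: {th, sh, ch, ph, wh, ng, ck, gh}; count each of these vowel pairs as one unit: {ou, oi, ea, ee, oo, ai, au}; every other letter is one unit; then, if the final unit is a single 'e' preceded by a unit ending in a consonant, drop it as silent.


Word: "tree" (4 letters)
Left-to-right scan:
  1. 't' (letter)
  2. 'r' (letter)
  3. 'ee' (vowel-pair)
Units from scan: 3
Sound units = 3 units


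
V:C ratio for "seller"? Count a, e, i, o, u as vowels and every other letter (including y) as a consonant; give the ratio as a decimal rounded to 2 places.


Word: "seller"
Vowels (a,e,i,o,u): 2
Consonants: 4
Ratio = 2/4
= 0.50


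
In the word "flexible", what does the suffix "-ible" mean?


Suffix: -ible
As in: flexible -> flex + -ible
Meaning = capable of


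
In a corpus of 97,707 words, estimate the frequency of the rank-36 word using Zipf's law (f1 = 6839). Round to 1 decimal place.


Zipf's law: f(r) = f(1) / r
f(1) = 6839
f(36) = 6839 / 36
= 190.0 occurrences


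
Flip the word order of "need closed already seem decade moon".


Original: "need closed already seem decade moon"
Words (1..n): need | closed | already | seem | decade | moon
Reversed (n..1): moon | decade | seem | already | closed | need
Result = "moon decade seem already closed need"


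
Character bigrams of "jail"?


Word: "jail" (length 4)
Number of bigrams = 4 - 2 + 1 = 3
  Position 0: "ja"
  Position 1: "ai"
  Position 2: "il"
Bigrams = "ja", "ai", "il"


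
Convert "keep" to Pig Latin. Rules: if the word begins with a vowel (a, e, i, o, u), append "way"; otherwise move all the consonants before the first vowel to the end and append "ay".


Word: "keep"
Starts with consonant(s) → move to end, add 'ay'
Consonant cluster: "k"
Pig Latin = "eepkay"


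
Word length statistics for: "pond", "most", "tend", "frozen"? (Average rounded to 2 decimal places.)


Lengths: "pond"=4, "most"=4, "tend"=4, "frozen"=6
Sum = 18, Count = 4
Average = 18/4 = 4.50
= avg=4.50, min=4, max=6


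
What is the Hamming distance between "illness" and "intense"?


Comparing character by character (same length = 7):
  Pos 0: 'i' vs 'i' =
  Pos 1: 'l' vs 'n' !=
  Pos 2: 'l' vs 't' !=
  Pos 3: 'n' vs 'e' !=
  Pos 4: 'e' vs 'n' !=
  Pos 5: 's' vs 's' =
  Pos 6: 's' vs 'e' !=
Hamming distance = 5


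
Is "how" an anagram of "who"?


Word 1: "who" → sorted: how
Word 2: "how" → sorted: how
Same letters? how == how
Anagram = Yes


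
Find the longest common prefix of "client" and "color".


Word 1: "client"
Word 2: "color"
Comparing from start:
  Pos 0: 'c' == 'c'
  Pos 1: 'l' != 'o' (stop)
LCP = "c" (length 1)


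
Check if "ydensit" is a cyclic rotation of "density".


Word: "density", Candidate: "ydensit"
Method: check if candidate is substring of word+word
"densitydensity" contains "ydensit"? Yes
Is rotation = Yes


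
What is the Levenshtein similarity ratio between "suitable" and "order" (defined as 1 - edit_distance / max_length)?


Word 1: "suitable" (length 8)
Word 2: "order" (length 5)
One optimal edit sequence:
  1. delete 's'  (+1)
  2. delete 'u'  (+1)
  3. delete 'i'  (+1)
  4. substitute 't' -> 'o'  (+1)
  5. substitute 'a' -> 'r'  (+1)
  6. substitute 'b' -> 'd'  (+1)
  7. substitute 'l' -> 'e'  (+1)
  8. substitute 'e' -> 'r'  (+1)
Edit distance = 8
Max length = max(8, 5) = 8
Similarity = 1 - 8/8
= 0.0000


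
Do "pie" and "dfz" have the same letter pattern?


Pattern of "pie": [0, 1, 2]
Pattern of "dfz": [0, 1, 2]
Patterns match
Same pattern = Yes


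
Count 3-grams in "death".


Word: "death" (length 5)
Number of 3-grams = length - 3 + 1 = 5 - 3 + 1
= 3


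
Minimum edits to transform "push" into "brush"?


Word 1: "push" (length 4)
Word 2: "brush" (length 5)
One optimal edit sequence (insert/delete/substitute each cost 1):
  1. insert 'b'  (+1)
  2. substitute 'p' -> 'r'  (+1)
  3. keep 'u'
  4. keep 's'
  5. keep 'h'
Total edit operations: 2
Edit distance = 2


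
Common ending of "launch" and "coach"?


Word 1: "launch"
Word 2: "coach"
Comparing from end:
  Pos -1: 'h' == 'h'
  Pos -2: 'c' == 'c'
  Pos -3: 'n' != 'a' (stop)
LCS = "ch" (length 2)


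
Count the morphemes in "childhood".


Word: "childhood"
Morphemes: child + -hood
Each morpheme carries meaning
= 2 morphemes


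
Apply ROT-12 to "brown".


Word: "brown"
Shift: 12
Each letter → (letter + shift) mod 26:
  'b' (1) + 12 = 13 → 'n'
  'r' (17) + 12 = 3 → 'd'
  'o' (14) + 12 = 0 → 'a'
  'w' (22) + 12 = 8 → 'i'
  'n' (13) + 12 = 25 → 'z'
Result = "ndaiz"


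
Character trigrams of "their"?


Word: "their" (length 5)
Number of trigrams = 5 - 3 + 1 = 3
  Position 0: "the"
  Position 1: "hei"
  Position 2: "eir"
Trigrams = "the", "hei", "eir"


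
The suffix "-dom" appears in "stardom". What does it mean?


Suffix: -dom
Example: stardom = star + -dom
Meaning = state / realm


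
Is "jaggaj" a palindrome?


Word: "jaggaj"
Reversed: "jaggaj"
Forward == Backward? jaggaj == jaggaj
Palindrome = Yes


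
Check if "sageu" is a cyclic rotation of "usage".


Word: "usage", Candidate: "sageu"
Method: check if candidate is substring of word+word
"usageusage" contains "sageu"? Yes
Is rotation = Yes


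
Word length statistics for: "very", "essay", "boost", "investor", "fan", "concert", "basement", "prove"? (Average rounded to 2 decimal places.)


Lengths: "very"=4, "essay"=5, "boost"=5, "investor"=8, "fan"=3, "concert"=7, "basement"=8, "prove"=5
Sum = 45, Count = 8
Average = 45/8 = 5.63
= avg=5.63, min=3, max=8


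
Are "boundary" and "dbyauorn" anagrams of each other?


Word 1: "boundary" → sorted: abdnoruy
Word 2: "dbyauorn" → sorted: abdnoruy
Same letters? abdnoruy == abdnoruy
Anagram = Yes


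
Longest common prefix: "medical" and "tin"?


Word 1: "medical"
Word 2: "tin"
Comparing from start:
  Pos 0: 'm' != 't' (stop)
LCP = "" (length 0)


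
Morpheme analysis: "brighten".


Word: "brighten"
Morphemes: bright / -en
Each morpheme carries meaning
= 2 morphemes


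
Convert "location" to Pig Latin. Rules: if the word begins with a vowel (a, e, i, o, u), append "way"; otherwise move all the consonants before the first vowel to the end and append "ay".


Word: "location"
Starts with consonant(s) → move to end, add 'ay'
Consonant cluster: "l"
Pig Latin = "ocationlay"


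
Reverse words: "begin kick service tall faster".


Original: "begin kick service tall faster"
Words (1..n): begin | kick | service | tall | faster
Reversed (n..1): faster | tall | service | kick | begin
Result = "faster tall service kick begin"


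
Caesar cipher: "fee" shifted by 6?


Word: "fee"
Shift: 6
Each letter → (letter + shift) mod 26:
  'f' (5) + 6 = 11 → 'l'
  'e' (4) + 6 = 10 → 'k'
  'e' (4) + 6 = 10 → 'k'
Result = "lkk"


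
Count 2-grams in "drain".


Word: "drain" (length 5)
Number of 2-grams = length - 2 + 1 = 5 - 2 + 1
= 4


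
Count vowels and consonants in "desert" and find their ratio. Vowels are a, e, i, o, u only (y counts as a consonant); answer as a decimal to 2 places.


Word: "desert"
Vowels (a,e,i,o,u): 2
Consonants: 4
Ratio = 2/4
= 0.50


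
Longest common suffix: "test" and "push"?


Word 1: "test"
Word 2: "push"
Comparing from end:
  Pos -1: 't' != 'h' (stop)
LCS = "" (length 0)


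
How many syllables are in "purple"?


Word: "purple"
Syllable breakdown: pur / ple
Counting: 2 parts
= 2 syllables


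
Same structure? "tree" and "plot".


Pattern of "tree": [0, 1, 2, 2]
Pattern of "plot": [0, 1, 2, 3]
Patterns do not match
Same pattern = No


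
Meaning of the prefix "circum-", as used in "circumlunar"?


Prefix: circum-
As in: circumlunar -> circum- + lunar
Meaning = around


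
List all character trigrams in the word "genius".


Word: "genius" (length 6)
Number of trigrams = 6 - 3 + 1 = 4
  Position 0: "gen"
  Position 1: "eni"
  Position 2: "niu"
  Position 3: "ius"
Trigrams = "gen", "eni", "niu", "ius"


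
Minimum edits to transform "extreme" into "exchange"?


Word 1: "extreme" (length 7)
Word 2: "exchange" (length 8)
One optimal edit sequence (insert/delete/substitute each cost 1):
  1. keep 'e'
  2. keep 'x'
  3. insert 'c'  (+1)
  4. substitute 't' -> 'h'  (+1)
  5. substitute 'r' -> 'a'  (+1)
  6. substitute 'e' -> 'n'  (+1)
  7. substitute 'm' -> 'g'  (+1)
  8. keep 'e'
Total edit operations: 5
Edit distance = 5


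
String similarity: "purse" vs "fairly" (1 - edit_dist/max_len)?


Word 1: "purse" (length 5)
Word 2: "fairly" (length 6)
One optimal edit sequence:
  1. insert 'f'  (+1)
  2. substitute 'p' -> 'a'  (+1)
  3. substitute 'u' -> 'i'  (+1)
  4. keep 'r'
  5. substitute 's' -> 'l'  (+1)
  6. substitute 'e' -> 'y'  (+1)
Edit distance = 5
Max length = max(5, 6) = 6
Similarity = 1 - 5/6
= 0.1667


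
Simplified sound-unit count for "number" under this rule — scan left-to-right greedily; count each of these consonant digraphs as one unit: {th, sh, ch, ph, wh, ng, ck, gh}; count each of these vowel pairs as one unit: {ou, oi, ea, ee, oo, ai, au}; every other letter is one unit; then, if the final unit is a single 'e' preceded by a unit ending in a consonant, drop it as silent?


Word: "number" (6 letters)
Left-to-right scan:
  1. 'n' (letter)
  2. 'u' (letter)
  3. 'm' (letter)
  4. 'b' (letter)
  5. 'e' (letter)
  6. 'r' (letter)
Units from scan: 6
Sound units = 6 units


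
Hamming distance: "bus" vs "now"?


Comparing character by character (same length = 3):
  Pos 0: 'b' vs 'n' !=
  Pos 1: 'u' vs 'o' !=
  Pos 2: 's' vs 'w' !=
Hamming distance = 3


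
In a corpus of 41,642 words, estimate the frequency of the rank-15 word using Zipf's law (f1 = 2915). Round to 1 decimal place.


Zipf's law: f(r) = f(1) / r
f(1) = 2915
f(15) = 2915 / 15
= 194.3 occurrences


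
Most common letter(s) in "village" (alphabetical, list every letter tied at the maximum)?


Word: "village"
Letter counts:
  'a': 1
  'e': 1
  'g': 1
  'i': 1
  'l': 2
  'v': 1
Maximum count = 2
Most frequent = 'l' (2 times each)


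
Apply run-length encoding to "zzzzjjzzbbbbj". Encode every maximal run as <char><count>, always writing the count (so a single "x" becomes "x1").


String: "zzzzjjzzbbbbj"
Scanning for consecutive runs:
  'z' x 4
  'j' x 2
  'z' x 2
  'b' x 4
  'j' x 1
RLE = "z4j2z2b4j1"


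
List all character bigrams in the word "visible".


Word: "visible" (length 7)
Number of bigrams = 7 - 2 + 1 = 6
  Position 0: "vi"
  Position 1: "is"
  Position 2: "si"
  Position 3: "ib"
  Position 4: "bl"
  Position 5: "le"
Bigrams = "vi", "is", "si", "ib", "bl", "le"


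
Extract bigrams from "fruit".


Word: "fruit" (length 5)
Number of bigrams = 5 - 2 + 1 = 4
  Position 0: "fr"
  Position 1: "ru"
  Position 2: "ui"
  Position 3: "it"
Bigrams = "fr", "ru", "ui", "it"


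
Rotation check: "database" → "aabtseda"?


Word: "database", Candidate: "aabtseda"
Method: check if candidate is substring of word+word
"databasedatabase" contains "aabtseda"? No
Is rotation = No


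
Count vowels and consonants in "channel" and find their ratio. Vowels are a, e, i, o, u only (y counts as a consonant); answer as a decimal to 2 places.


Word: "channel"
Vowels (a,e,i,o,u): 2
Consonants: 5
Ratio = 2/5
= 0.40


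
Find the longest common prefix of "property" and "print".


Word 1: "property"
Word 2: "print"
Comparing from start:
  Pos 0: 'p' == 'p'
  Pos 1: 'r' == 'r'
  Pos 2: 'o' != 'i' (stop)
LCP = "pr" (length 2)


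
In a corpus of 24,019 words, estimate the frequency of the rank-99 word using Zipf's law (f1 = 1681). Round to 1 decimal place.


Zipf's law: f(r) = f(1) / r
f(1) = 1681
f(99) = 1681 / 99
= 17.0 occurrences


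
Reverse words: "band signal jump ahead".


Original: "band signal jump ahead"
Words (1..n): band | signal | jump | ahead
Reversed (n..1): ahead | jump | signal | band
Result = "ahead jump signal band"


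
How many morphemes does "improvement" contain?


Word: "improvement"
Morphemes: improve / -ment
Each morpheme carries meaning
= 2 morphemes


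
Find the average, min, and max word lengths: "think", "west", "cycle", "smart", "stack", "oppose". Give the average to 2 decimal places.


Lengths: "think"=5, "west"=4, "cycle"=5, "smart"=5, "stack"=5, "oppose"=6
Sum = 30, Count = 6
Average = 30/6 = 5.00
= avg=5.00, min=4, max=6


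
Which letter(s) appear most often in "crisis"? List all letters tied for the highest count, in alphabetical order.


Word: "crisis"
Letter counts:
  'c': 1
  'i': 2
  'r': 1
  's': 2
Maximum count = 2
Most frequent = 'i', 's' (2 times each)


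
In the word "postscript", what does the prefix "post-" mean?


Prefix: post-
Example: postscript = post- + script
Meaning = after


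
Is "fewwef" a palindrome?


Word: "fewwef"
Reversed: "fewwef"
Forward == Backward? fewwef == fewwef
Palindrome = Yes


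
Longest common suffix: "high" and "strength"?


Word 1: "high"
Word 2: "strength"
Comparing from end:
  Pos -1: 'h' == 'h'
  Pos -2: 'g' != 't' (stop)
LCS = "h" (length 1)


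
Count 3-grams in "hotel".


Word: "hotel" (length 5)
Number of 3-grams = length - 3 + 1 = 5 - 3 + 1
= 3


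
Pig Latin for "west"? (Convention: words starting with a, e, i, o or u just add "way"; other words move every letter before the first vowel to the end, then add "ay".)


Word: "west"
Starts with consonant(s) → move to end, add 'ay'
Consonant cluster: "w"
Pig Latin = "estway"


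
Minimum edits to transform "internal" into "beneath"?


Word 1: "internal" (length 8)
Word 2: "beneath" (length 7)
One optimal edit sequence (insert/delete/substitute each cost 1):
  1. substitute 'i' -> 'b'  (+1)
  2. substitute 'n' -> 'e'  (+1)
  3. substitute 't' -> 'n'  (+1)
  4. keep 'e'
  5. delete 'r'  (+1)
  6. substitute 'n' -> 'a'  (+1)
  7. substitute 'a' -> 't'  (+1)
  8. substitute 'l' -> 'h'  (+1)
Total edit operations: 7
Edit distance = 7


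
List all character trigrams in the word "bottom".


Word: "bottom" (length 6)
Number of trigrams = 6 - 3 + 1 = 4
  Position 0: "bot"
  Position 1: "ott"
  Position 2: "tto"
  Position 3: "tom"
Trigrams = "bot", "ott", "tto", "tom"


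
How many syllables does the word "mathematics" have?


Word: "mathematics"
Syllable breakdown: math-e-mat-ics
Counting: 4 parts
= 4 syllables


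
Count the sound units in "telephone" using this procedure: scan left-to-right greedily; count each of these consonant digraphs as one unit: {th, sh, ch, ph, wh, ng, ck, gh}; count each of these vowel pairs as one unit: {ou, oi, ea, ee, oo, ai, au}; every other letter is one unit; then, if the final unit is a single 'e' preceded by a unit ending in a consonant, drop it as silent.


Word: "telephone" (9 letters)
Left-to-right scan:
  [1] 't' (letter)
  [2] 'e' (letter)
  [3] 'l' (letter)
  [4] 'e' (letter)
  [5] 'ph' (digraph)
  [6] 'o' (letter)
  [7] 'n' (letter)
  [8] 'e' (letter)
Units from scan: 8
Final unit is 'e' after a consonant -> drop as silent (-1)
Sound units = 7 units


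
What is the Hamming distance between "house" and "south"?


Comparing character by character (same length = 5):
  Pos 0: 'h' vs 's' !=
  Pos 1: 'o' vs 'o' =
  Pos 2: 'u' vs 'u' =
  Pos 3: 's' vs 't' !=
  Pos 4: 'e' vs 'h' !=
Hamming distance = 3


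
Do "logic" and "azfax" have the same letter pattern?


Pattern of "logic": [0, 1, 2, 3, 4]
Pattern of "azfax": [0, 1, 2, 0, 3]
Patterns do not match
Same pattern = No


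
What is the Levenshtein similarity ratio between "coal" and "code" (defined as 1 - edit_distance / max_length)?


Word 1: "coal" (length 4)
Word 2: "code" (length 4)
One optimal edit sequence:
  1. keep 'c'
  2. keep 'o'
  3. substitute 'a' -> 'd'  (+1)
  4. substitute 'l' -> 'e'  (+1)
Edit distance = 2
Max length = max(4, 4) = 4
Similarity = 1 - 2/4
= 0.5000


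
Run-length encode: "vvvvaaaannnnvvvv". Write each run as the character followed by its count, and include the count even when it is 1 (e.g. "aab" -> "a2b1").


String: "vvvvaaaannnnvvvv"
Scanning for consecutive runs:
  'v' x 4
  'a' x 4
  'n' x 4
  'v' x 4
RLE = "v4a4n4v4"


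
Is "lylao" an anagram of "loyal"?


Word 1: "loyal" → sorted: alloy
Word 2: "lylao" → sorted: alloy
Same letters? alloy == alloy
Anagram = Yes


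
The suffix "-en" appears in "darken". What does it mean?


Suffix: -en
Example: darken (dark + -en)
Meaning = to make / become


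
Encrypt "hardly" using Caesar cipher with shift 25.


Word: "hardly"
Shift: 25
Each letter → (letter + shift) mod 26:
  'h' (7) + 25 = 6 → 'g'
  'a' (0) + 25 = 25 → 'z'
  'r' (17) + 25 = 16 → 'q'
  'd' (3) + 25 = 2 → 'c'
  'l' (11) + 25 = 10 → 'k'
  'y' (24) + 25 = 23 → 'x'
Result = "gzqckx"


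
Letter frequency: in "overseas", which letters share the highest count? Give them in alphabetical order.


Word: "overseas"
Letter counts:
  'a': 1
  'e': 2
  'o': 1
  'r': 1
  's': 2
  'v': 1
Maximum count = 2
Most frequent = 'e', 's' (2 times each)


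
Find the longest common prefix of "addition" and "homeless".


Word 1: "addition"
Word 2: "homeless"
Comparing from start:
  Pos 0: 'a' != 'h' (stop)
LCP = "" (length 0)


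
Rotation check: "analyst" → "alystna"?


Word: "analyst", Candidate: "alystna"
Method: check if candidate is substring of word+word
"analystanalyst" contains "alystna"? No
Is rotation = No


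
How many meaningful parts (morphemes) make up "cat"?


Word: "cat"
Morphemes: cat
Each morpheme carries meaning
= 1 morpheme


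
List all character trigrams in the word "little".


Word: "little" (length 6)
Number of trigrams = 6 - 3 + 1 = 4
  Position 0: "lit"
  Position 1: "itt"
  Position 2: "ttl"
  Position 3: "tle"
Trigrams = "lit", "itt", "ttl", "tle"


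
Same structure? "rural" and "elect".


Pattern of "rural": [0, 1, 0, 2, 3]
Pattern of "elect": [0, 1, 0, 2, 3]
Patterns match
Same pattern = Yes


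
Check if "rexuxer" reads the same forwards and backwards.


Word: "rexuxer"
Reversed: "rexuxer"
Forward == Backward? rexuxer == rexuxer
Palindrome = Yes


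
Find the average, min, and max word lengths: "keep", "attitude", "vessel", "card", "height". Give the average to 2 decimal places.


Lengths: "keep"=4, "attitude"=8, "vessel"=6, "card"=4, "height"=6
Sum = 28, Count = 5
Average = 28/5 = 5.60
= avg=5.60, min=4, max=8


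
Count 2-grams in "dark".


Word: "dark" (length 4)
Number of 2-grams = length - 2 + 1 = 4 - 2 + 1
= 3


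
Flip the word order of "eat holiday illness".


Original: "eat holiday illness"
Words (1..n): eat | holiday | illness
Reversed (n..1): illness | holiday | eat
Result = "illness holiday eat"


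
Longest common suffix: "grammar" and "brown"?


Word 1: "grammar"
Word 2: "brown"
Comparing from end:
  Pos -1: 'r' != 'n' (stop)
LCS = "" (length 0)


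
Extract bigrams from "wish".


Word: "wish" (length 4)
Number of bigrams = 4 - 2 + 1 = 3
  Position 0: "wi"
  Position 1: "is"
  Position 2: "sh"
Bigrams = "wi", "is", "sh"


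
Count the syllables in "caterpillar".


Word: "caterpillar"
Syllable breakdown: cat | er | pil | lar
Counting: 4 parts
= 4 syllables


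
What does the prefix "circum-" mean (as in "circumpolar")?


Prefix: circum-
Example: circumpolar = circum- + polar
Meaning = around


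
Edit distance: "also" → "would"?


Word 1: "also" (length 4)
Word 2: "would" (length 5)
One optimal edit sequence (insert/delete/substitute each cost 1):
  1. insert 'w'  (+1)
  2. substitute 'a' -> 'o'  (+1)
  3. substitute 'l' -> 'u'  (+1)
  4. substitute 's' -> 'l'  (+1)
  5. substitute 'o' -> 'd'  (+1)
Total edit operations: 5
Edit distance = 5


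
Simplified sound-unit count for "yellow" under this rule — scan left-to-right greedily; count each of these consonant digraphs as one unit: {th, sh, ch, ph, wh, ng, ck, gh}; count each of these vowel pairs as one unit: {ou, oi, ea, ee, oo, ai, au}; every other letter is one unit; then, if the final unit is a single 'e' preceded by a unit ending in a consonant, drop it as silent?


Word: "yellow" (6 letters)
Left-to-right scan:
  1. 'y' (letter)
  2. 'e' (letter)
  3. 'l' (letter)
  4. 'l' (letter)
  5. 'o' (letter)
  6. 'w' (letter)
Units from scan: 6
Sound units = 6 units


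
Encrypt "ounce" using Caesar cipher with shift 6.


Word: "ounce"
Shift: 6
Each letter → (letter + shift) mod 26:
  'o' (14) + 6 = 20 → 'u'
  'u' (20) + 6 = 0 → 'a'
  'n' (13) + 6 = 19 → 't'
  'c' (2) + 6 = 8 → 'i'
  'e' (4) + 6 = 10 → 'k'
Result = "uatik"


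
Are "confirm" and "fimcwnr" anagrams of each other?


Word 1: "confirm" → sorted: cfimnor
Word 2: "fimcwnr" → sorted: cfimnrw
Same letters? cfimnor != cfimnrw
Anagram = No


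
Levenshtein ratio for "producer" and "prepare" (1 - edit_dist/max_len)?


Word 1: "producer" (length 8)
Word 2: "prepare" (length 7)
One optimal edit sequence:
  1. keep 'p'
  2. keep 'r'
  3. substitute 'o' -> 'e'  (+1)
  4. substitute 'd' -> 'p'  (+1)
  5. substitute 'u' -> 'a'  (+1)
  6. substitute 'c' -> 'r'  (+1)
  7. keep 'e'
  8. delete 'r'  (+1)
Edit distance = 5
Max length = max(8, 7) = 8
Similarity = 1 - 5/8
= 0.3750


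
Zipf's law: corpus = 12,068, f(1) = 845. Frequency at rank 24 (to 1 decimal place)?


Zipf's law: f(r) = f(1) / r
f(1) = 845
f(24) = 845 / 24
= 35.2 occurrences


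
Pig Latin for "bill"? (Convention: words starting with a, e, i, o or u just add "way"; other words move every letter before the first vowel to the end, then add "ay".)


Word: "bill"
Starts with consonant(s) → move to end, add 'ay'
Consonant cluster: "b"
Pig Latin = "illbay"


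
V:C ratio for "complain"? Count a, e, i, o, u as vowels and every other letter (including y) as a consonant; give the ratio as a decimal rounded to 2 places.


Word: "complain"
Vowels (a,e,i,o,u): 3
Consonants: 5
Ratio = 3/5
= 0.60


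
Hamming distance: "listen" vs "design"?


Comparing character by character (same length = 6):
  Pos 0: 'l' vs 'd' !=
  Pos 1: 'i' vs 'e' !=
  Pos 2: 's' vs 's' =
  Pos 3: 't' vs 'i' !=
  Pos 4: 'e' vs 'g' !=
  Pos 5: 'n' vs 'n' =
Hamming distance = 4


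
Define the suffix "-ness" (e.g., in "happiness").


Suffix: -ness
As in: happiness -> happy + -ness, with a spelling change
Meaning = state of being


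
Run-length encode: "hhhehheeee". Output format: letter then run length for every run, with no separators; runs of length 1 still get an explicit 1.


String: "hhhehheeee"
Scanning for consecutive runs:
  'h' x 3
  'e' x 1
  'h' x 2
  'e' x 4
RLE = "h3e1h2e4"


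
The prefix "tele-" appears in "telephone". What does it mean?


Prefix: tele-
Example: telephone (tele- + phone)
Meaning = distant


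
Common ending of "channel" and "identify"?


Word 1: "channel"
Word 2: "identify"
Comparing from end:
  Pos -1: 'l' != 'y' (stop)
LCS = "" (length 0)


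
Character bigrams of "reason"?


Word: "reason" (length 6)
Number of bigrams = 6 - 2 + 1 = 5
  Position 0: "re"
  Position 1: "ea"
  Position 2: "as"
  Position 3: "so"
  Position 4: "on"
Bigrams = "re", "ea", "as", "so", "on"


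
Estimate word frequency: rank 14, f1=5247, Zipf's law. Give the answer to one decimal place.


Zipf's law: f(r) = f(1) / r
f(1) = 5247
f(14) = 5247 / 14
= 374.8 occurrences


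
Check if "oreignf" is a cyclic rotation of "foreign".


Word: "foreign", Candidate: "oreignf"
Method: check if candidate is substring of word+word
"foreignforeign" contains "oreignf"? Yes
Is rotation = Yes


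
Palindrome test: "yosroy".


Word: "yosroy"
Reversed: "yorsoy"
Forward == Backward? yosroy != yorsoy
Palindrome = No


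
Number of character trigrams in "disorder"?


Word: "disorder" (length 8)
Number of 3-grams = length - 3 + 1 = 8 - 3 + 1
= 6


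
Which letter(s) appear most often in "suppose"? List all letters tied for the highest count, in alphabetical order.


Word: "suppose"
Letter counts:
  'e': 1
  'o': 1
  'p': 2
  's': 2
  'u': 1
Maximum count = 2
Most frequent = 'p', 's' (2 times each)


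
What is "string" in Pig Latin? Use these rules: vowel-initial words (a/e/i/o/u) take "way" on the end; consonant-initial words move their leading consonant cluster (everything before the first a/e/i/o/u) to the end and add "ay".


Word: "string"
Starts with consonant(s) → move to end, add 'ay'
Consonant cluster: "str"
Pig Latin = "ingstray"


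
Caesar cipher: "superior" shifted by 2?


Word: "superior"
Shift: 2
Each letter → (letter + shift) mod 26:
  's' (18) + 2 = 20 → 'u'
  'u' (20) + 2 = 22 → 'w'
  'p' (15) + 2 = 17 → 'r'
  'e' (4) + 2 = 6 → 'g'
  'r' (17) + 2 = 19 → 't'
  'i' (8) + 2 = 10 → 'k'
  'o' (14) + 2 = 16 → 'q'
  'r' (17) + 2 = 19 → 't'
Result = "uwrgtkqt"


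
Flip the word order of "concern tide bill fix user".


Original: "concern tide bill fix user"
Words (1..n): concern | tide | bill | fix | user
Reversed (n..1): user | fix | bill | tide | concern
Result = "user fix bill tide concern"


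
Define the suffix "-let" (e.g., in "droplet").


Suffix: -let
As in: droplet -> drop + -let
Meaning = small


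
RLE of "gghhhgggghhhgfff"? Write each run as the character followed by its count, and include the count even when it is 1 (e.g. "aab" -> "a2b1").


String: "gghhhgggghhhgfff"
Scanning for consecutive runs:
  'g' x 2
  'h' x 3
  'g' x 4
  'h' x 3
  'g' x 1
  'f' x 3
RLE = "g2h3g4h3g1f3"


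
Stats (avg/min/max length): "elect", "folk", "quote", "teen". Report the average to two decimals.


Lengths: "elect"=5, "folk"=4, "quote"=5, "teen"=4
Sum = 18, Count = 4
Average = 18/4 = 4.50
= avg=4.50, min=4, max=5


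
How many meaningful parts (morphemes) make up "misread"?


Word: "misread"
Morphemes: mis- | read
Each morpheme carries meaning
= 2 morphemes


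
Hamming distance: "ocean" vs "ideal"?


Comparing character by character (same length = 5):
  Pos 0: 'o' vs 'i' !=
  Pos 1: 'c' vs 'd' !=
  Pos 2: 'e' vs 'e' =
  Pos 3: 'a' vs 'a' =
  Pos 4: 'n' vs 'l' !=
Hamming distance = 3


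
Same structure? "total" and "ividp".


Pattern of "total": [0, 1, 0, 2, 3]
Pattern of "ividp": [0, 1, 0, 2, 3]
Patterns match
Same pattern = Yes


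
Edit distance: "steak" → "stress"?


Word 1: "steak" (length 5)
Word 2: "stress" (length 6)
One optimal edit sequence (insert/delete/substitute each cost 1):
  1. keep 's'
  2. keep 't'
  3. insert 'r'  (+1)
  4. keep 'e'
  5. substitute 'a' -> 's'  (+1)
  6. substitute 'k' -> 's'  (+1)
Total edit operations: 3
Edit distance = 3


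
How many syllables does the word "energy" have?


Word: "energy"
Syllable breakdown: en-er-gy
Counting: 3 parts
= 3 syllables


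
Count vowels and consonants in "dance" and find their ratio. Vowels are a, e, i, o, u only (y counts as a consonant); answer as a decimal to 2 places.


Word: "dance"
Vowels (a,e,i,o,u): 2
Consonants: 3
Ratio = 2/3
= 0.67


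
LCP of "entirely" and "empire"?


Word 1: "entirely"
Word 2: "empire"
Comparing from start:
  Pos 0: 'e' == 'e'
  Pos 1: 'n' != 'm' (stop)
LCP = "e" (length 1)


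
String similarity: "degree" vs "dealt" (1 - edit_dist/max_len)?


Word 1: "degree" (length 6)
Word 2: "dealt" (length 5)
One optimal edit sequence:
  1. keep 'd'
  2. keep 'e'
  3. delete 'g'  (+1)
  4. substitute 'r' -> 'a'  (+1)
  5. substitute 'e' -> 'l'  (+1)
  6. substitute 'e' -> 't'  (+1)
Edit distance = 4
Max length = max(6, 5) = 6
Similarity = 1 - 4/6
= 0.3333


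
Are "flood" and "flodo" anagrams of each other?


Word 1: "flood" → sorted: dfloo
Word 2: "flodo" → sorted: dfloo
Same letters? dfloo == dfloo
Anagram = Yes


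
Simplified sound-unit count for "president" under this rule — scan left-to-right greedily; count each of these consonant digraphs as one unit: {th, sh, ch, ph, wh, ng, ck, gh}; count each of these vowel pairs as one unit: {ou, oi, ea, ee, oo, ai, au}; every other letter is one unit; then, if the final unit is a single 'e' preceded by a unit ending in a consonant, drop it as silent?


Word: "president" (9 letters)
Left-to-right scan:
  1. 'p' (letter)
  2. 'r' (letter)
  3. 'e' (letter)
  4. 's' (letter)
  5. 'i' (letter)
  6. 'd' (letter)
  7. 'e' (letter)
  8. 'n' (letter)
  9. 't' (letter)
Units from scan: 9
Sound units = 9 units


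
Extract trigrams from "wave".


Word: "wave" (length 4)
Number of trigrams = 4 - 3 + 1 = 2
  Position 0: "wav"
  Position 1: "ave"
Trigrams = "wav", "ave"


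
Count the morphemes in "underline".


Word: "underline"
Morphemes: under- / line
Each morpheme carries meaning
= 2 morphemes


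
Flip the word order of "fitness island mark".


Original: "fitness island mark"
Words (1..n): fitness | island | mark
Reversed (n..1): mark | island | fitness
Result = "mark island fitness"


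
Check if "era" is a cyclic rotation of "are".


Word: "are", Candidate: "era"
Method: check if candidate is substring of word+word
"areare" contains "era"? No
Is rotation = No


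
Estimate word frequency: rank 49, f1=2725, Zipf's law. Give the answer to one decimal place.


Zipf's law: f(r) = f(1) / r
f(1) = 2725
f(49) = 2725 / 49
= 55.6 occurrences


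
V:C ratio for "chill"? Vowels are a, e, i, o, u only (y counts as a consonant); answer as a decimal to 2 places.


Word: "chill"
Vowels (a,e,i,o,u): 1
Consonants: 4
Ratio = 1/4
= 0.25


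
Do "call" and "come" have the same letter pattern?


Pattern of "call": [0, 1, 2, 2]
Pattern of "come": [0, 1, 2, 3]
Patterns do not match
Same pattern = No


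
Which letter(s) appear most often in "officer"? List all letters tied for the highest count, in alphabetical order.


Word: "officer"
Letter counts:
  'c': 1
  'e': 1
  'f': 2
  'i': 1
  'o': 1
  'r': 1
Maximum count = 2
Most frequent = 'f' (2 times each)


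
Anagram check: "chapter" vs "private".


Word 1: "chapter" → sorted: acehprt
Word 2: "private" → sorted: aeiprtv
Same letters? acehprt != aeiprtv
Anagram = No


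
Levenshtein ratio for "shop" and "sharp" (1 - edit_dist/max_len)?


Word 1: "shop" (length 4)
Word 2: "sharp" (length 5)
One optimal edit sequence:
  1. keep 's'
  2. keep 'h'
  3. insert 'a'  (+1)
  4. substitute 'o' -> 'r'  (+1)
  5. keep 'p'
Edit distance = 2
Max length = max(4, 5) = 5
Similarity = 1 - 2/5
= 0.6000


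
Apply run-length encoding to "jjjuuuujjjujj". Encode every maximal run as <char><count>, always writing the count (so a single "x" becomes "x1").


String: "jjjuuuujjjujj"
Scanning for consecutive runs:
  'j' x 3
  'u' x 4
  'j' x 3
  'u' x 1
  'j' x 2
RLE = "j3u4j3u1j2"


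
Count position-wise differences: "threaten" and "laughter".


Comparing character by character (same length = 8):
  Pos 0: 't' vs 'l' !=
  Pos 1: 'h' vs 'a' !=
  Pos 2: 'r' vs 'u' !=
  Pos 3: 'e' vs 'g' !=
  Pos 4: 'a' vs 'h' !=
  Pos 5: 't' vs 't' =
  Pos 6: 'e' vs 'e' =
  Pos 7: 'n' vs 'r' !=
Hamming distance = 6


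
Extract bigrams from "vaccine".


Word: "vaccine" (length 7)
Number of bigrams = 7 - 2 + 1 = 6
  Position 0: "va"
  Position 1: "ac"
  Position 2: "cc"
  Position 3: "ci"
  Position 4: "in"
  Position 5: "ne"
Bigrams = "va", "ac", "cc", "ci", "in", "ne"


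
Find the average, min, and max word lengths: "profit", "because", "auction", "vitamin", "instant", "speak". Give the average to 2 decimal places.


Lengths: "profit"=6, "because"=7, "auction"=7, "vitamin"=7, "instant"=7, "speak"=5
Sum = 39, Count = 6
Average = 39/6 = 6.50
= avg=6.50, min=5, max=7


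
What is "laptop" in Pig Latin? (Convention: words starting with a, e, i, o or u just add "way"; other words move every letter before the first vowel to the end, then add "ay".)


Word: "laptop"
Starts with consonant(s) → move to end, add 'ay'
Consonant cluster: "l"
Pig Latin = "aptoplay"


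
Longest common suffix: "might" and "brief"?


Word 1: "might"
Word 2: "brief"
Comparing from end:
  Pos -1: 't' != 'f' (stop)
LCS = "" (length 0)


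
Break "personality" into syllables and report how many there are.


Word: "personality"
Syllable breakdown: per-son-al-i-ty
Counting: 5 parts
= 5 syllables


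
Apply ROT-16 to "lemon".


Word: "lemon"
Shift: 16
Each letter → (letter + shift) mod 26:
  'l' (11) + 16 = 1 → 'b'
  'e' (4) + 16 = 20 → 'u'
  'm' (12) + 16 = 2 → 'c'
  'o' (14) + 16 = 4 → 'e'
  'n' (13) + 16 = 3 → 'd'
Result = "buced"


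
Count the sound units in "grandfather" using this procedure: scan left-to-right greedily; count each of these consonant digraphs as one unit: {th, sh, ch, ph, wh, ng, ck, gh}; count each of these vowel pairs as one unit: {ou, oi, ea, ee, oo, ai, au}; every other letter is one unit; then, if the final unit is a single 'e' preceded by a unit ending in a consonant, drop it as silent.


Word: "grandfather" (11 letters)
Left-to-right scan:
  1. 'g' (letter)
  2. 'r' (letter)
  3. 'a' (letter)
  4. 'n' (letter)
  5. 'd' (letter)
  6. 'f' (letter)
  7. 'a' (letter)
  8. 'th' (digraph)
  9. 'e' (letter)
  10. 'r' (letter)
Units from scan: 10
Sound units = 10 units


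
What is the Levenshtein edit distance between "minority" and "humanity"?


Word 1: "minority" (length 8)
Word 2: "humanity" (length 8)
One optimal edit sequence (insert/delete/substitute each cost 1):
  1. substitute 'm' -> 'h'  (+1)
  2. substitute 'i' -> 'u'  (+1)
  3. substitute 'n' -> 'm'  (+1)
  4. substitute 'o' -> 'a'  (+1)
  5. substitute 'r' -> 'n'  (+1)
  6. keep 'i'
  7. keep 't'
  8. keep 'y'
Total edit operations: 5
Edit distance = 5


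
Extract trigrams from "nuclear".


Word: "nuclear" (length 7)
Number of trigrams = 7 - 3 + 1 = 5
  Position 0: "nuc"
  Position 1: "ucl"
  Position 2: "cle"
  Position 3: "lea"
  Position 4: "ear"
Trigrams = "nuc", "ucl", "cle", "lea", "ear"


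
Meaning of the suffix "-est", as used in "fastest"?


Suffix: -est
Example: fastest (fast + -est)
Meaning = most


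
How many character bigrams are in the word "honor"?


Word: "honor" (length 5)
Number of 2-grams = length - 2 + 1 = 5 - 2 + 1
= 4


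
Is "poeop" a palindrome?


Word: "poeop"
Reversed: "poeop"
Forward == Backward? poeop == poeop
Palindrome = Yes


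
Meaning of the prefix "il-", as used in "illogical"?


Prefix: il-
Example: illogical (il- + logical)
Meaning = not


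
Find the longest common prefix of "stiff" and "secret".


Word 1: "stiff"
Word 2: "secret"
Comparing from start:
  Pos 0: 's' == 's'
  Pos 1: 't' != 'e' (stop)
LCP = "s" (length 1)


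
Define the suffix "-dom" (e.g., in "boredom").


Suffix: -dom
Example: boredom (bore + -dom)
Meaning = state / realm


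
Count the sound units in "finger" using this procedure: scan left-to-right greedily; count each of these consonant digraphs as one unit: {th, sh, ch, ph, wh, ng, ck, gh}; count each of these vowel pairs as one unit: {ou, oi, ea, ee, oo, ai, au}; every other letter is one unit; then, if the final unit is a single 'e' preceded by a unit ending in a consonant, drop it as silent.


Word: "finger" (6 letters)
Left-to-right scan:
  (1) 'f' (letter)
  (2) 'i' (letter)
  (3) 'ng' (digraph)
  (4) 'e' (letter)
  (5) 'r' (letter)
Units from scan: 5
Sound units = 5 units
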